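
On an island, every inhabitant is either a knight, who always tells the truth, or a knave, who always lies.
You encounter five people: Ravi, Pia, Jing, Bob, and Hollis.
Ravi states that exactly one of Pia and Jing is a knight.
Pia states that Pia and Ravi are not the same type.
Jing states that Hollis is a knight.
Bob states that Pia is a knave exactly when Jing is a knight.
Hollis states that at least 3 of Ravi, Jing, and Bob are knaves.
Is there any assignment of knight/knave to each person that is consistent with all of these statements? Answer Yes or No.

No

Checking all 32 assignments, each has at least one speaker whose statement's truth value contradicts their type.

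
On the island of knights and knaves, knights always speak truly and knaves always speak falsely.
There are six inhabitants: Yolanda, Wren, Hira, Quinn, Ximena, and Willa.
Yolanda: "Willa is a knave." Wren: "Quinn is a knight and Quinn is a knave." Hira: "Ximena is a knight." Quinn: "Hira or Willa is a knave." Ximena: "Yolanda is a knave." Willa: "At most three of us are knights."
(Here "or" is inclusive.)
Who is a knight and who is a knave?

As a knave, Yolanda's statement "Willa is a knave" should be False; it is.
As a knave, Wren's statement "Quinn is a knight and Quinn is a knave" should be False; it is.
As a knight, Hira's statement "Ximena is a knight" should be true; it is.
Since Quinn is a knave, "Hira or Willa is a knave" needs to be False, which holds.
As a knight, Ximena's statement "Yolanda is a knave" should be true; it is.
Since Willa is a knight, "at most three of us are knights" needs to be true, which holds.

Knights: Hira, Ximena, and Willa. Knaves: Yolanda, Wren, and Quinn.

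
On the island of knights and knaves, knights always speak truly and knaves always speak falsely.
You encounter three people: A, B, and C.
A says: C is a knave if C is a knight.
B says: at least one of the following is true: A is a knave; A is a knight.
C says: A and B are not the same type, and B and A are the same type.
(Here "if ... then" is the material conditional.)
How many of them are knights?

2

The unique consistent assignment is A=knight, B=knight, C=knave.
That has 2 knights.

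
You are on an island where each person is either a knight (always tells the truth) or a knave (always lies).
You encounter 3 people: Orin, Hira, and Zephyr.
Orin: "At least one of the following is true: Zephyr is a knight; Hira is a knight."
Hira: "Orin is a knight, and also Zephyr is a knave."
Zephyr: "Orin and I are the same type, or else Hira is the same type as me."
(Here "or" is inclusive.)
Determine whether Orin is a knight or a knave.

Consistent assignments: {Orin=knight, Hira=knight, Zephyr=knave}; {Orin=knight, Hira=knave, Zephyr=knight}
In every consistent assignment, Orin is a knight.

Orin is a knight.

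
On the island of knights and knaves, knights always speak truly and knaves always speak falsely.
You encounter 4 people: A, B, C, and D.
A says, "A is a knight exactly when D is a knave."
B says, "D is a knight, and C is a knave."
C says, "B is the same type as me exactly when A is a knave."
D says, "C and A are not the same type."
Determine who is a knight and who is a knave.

As a knight, A's statement "A is a knight exactly when D is a knave" should be True; it is.
As a knave, B's statement "D is a knight, and C is a knave" should be false; it is.
C (knight): "B is the same type as me exactly when A is a knave" — True. ✓
D is a knave, so "C and A are not the same type" must be false — and it is.

Knights: A and C. Knaves: B and D.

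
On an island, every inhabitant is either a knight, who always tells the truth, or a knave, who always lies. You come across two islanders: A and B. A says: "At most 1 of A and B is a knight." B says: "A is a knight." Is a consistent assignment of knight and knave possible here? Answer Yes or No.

No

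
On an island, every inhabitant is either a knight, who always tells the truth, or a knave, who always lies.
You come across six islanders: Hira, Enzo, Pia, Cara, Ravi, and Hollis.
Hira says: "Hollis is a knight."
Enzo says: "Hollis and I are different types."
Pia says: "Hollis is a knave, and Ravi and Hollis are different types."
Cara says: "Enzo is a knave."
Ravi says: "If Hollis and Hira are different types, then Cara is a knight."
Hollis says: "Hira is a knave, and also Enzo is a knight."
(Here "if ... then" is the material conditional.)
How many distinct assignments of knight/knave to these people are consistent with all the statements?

1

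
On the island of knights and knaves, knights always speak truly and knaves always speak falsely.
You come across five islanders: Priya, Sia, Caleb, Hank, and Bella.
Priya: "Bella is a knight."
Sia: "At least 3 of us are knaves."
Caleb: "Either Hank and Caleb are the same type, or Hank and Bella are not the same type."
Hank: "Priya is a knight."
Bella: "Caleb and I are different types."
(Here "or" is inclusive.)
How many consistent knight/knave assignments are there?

1

Consistent assignments:
  Priya=knight, Sia=knave, Caleb=knave, Hank=knight, Bella=knight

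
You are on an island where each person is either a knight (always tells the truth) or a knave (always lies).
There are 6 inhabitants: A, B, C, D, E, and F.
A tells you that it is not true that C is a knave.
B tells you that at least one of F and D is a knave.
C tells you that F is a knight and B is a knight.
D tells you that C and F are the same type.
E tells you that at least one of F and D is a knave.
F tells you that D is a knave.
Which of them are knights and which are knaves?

A is a knave; "it is not true that C is a knave" is false, as required.
As a knight, B's statement "at least one of F and D is a knave" should be true; it is.
C is a knave, so "F is a knight and B is a knight" must be false — and it is.
D is a knight, so "C and F are the same type" must be true — and it is.
E is a knight, and the claim "at least one of F and D is a knave" is indeed true.
As a knave, F's statement "D is a knave" should be false; it is.

A is a knave, B is a knight, C is a knave, D is a knight, E is a knight, and F is a knave.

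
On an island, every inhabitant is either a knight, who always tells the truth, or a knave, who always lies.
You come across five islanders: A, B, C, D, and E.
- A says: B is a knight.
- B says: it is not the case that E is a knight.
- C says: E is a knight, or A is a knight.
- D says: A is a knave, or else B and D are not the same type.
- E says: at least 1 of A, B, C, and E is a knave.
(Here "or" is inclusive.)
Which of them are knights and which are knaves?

A (knave): "B is a knight" — False. ✓
B is a knave; "it is not the case that E is a knight" is False, as required.
C is a knight; "E is a knight, or A is a knight" is True, as required.
As a knight, D's statement "A is a knave, or else B and D are not the same type" should be True; it is.
E is a knight, and the claim "at least 1 of A, B, C, and E is a knave" is indeed True.

A is a knave, B is a knave, C is a knight, D is a knight, and E is a knight.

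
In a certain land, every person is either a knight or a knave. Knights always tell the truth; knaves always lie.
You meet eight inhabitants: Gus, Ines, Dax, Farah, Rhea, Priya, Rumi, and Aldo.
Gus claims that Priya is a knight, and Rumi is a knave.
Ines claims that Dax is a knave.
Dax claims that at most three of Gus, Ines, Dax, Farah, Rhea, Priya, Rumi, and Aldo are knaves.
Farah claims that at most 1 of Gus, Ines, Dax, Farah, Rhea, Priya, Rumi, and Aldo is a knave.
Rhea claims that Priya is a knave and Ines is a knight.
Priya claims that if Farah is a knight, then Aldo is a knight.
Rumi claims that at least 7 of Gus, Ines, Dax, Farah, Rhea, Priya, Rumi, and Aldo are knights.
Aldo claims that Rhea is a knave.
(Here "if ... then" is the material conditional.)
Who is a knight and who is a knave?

Gus is a knight; "Priya is a knight, and Rumi is a knave" is True, as required.
As a knight, Ines's statement "Dax is a knave" should be True; it is.
Dax (knave): "at most three of Gus, Ines, Dax, Farah, Rhea, Priya, Rumi, and Aldo are knaves" — false. ✓
Farah is a knave, and the claim "at most 1 of Gus, Ines, Dax, Farah, Rhea, Priya, Rumi, and Aldo is a knave" is indeed false.
Rhea is a knave, so "Priya is a knave and Ines is a knight" must be false — and it is.
Priya is a knight; "if Farah is a knight, then Aldo is a knight" is True, as required.
As a knave, Rumi's statement "at least 7 of Gus, Ines, Dax, Farah, Rhea, Priya, Rumi, and Aldo are knights" should be false; it is.
As a knight, Aldo's statement "Rhea is a knave" should be True; it is.

Knights: Gus, Ines, Priya, and Aldo. Knaves: Dax, Farah, Rhea, and Rumi.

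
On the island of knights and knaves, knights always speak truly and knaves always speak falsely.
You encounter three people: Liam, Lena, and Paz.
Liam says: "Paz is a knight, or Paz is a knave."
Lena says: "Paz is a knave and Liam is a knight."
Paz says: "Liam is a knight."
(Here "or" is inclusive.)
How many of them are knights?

2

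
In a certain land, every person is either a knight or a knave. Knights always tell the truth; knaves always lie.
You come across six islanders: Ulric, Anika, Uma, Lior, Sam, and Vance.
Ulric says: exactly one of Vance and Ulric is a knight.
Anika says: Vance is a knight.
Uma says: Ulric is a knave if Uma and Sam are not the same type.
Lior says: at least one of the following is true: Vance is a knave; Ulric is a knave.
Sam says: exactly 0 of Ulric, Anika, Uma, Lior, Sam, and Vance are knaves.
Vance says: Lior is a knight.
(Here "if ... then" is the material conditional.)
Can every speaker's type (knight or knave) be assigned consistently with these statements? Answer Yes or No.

No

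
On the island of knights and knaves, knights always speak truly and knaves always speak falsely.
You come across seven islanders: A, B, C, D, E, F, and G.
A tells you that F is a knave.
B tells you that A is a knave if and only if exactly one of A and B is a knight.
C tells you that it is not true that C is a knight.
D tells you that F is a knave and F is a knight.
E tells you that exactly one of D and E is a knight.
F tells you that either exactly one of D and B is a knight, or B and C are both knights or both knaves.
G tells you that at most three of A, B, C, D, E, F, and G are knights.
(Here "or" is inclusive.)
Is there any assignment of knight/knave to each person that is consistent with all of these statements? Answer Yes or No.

No

Checking all 128 assignments, each has at least one speaker whose statement's truth value contradicts their type.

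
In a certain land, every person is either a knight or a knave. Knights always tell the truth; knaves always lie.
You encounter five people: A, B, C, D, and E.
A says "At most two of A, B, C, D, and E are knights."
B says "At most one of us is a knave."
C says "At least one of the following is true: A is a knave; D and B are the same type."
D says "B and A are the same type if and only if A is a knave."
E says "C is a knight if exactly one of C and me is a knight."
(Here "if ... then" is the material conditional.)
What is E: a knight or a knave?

E is a knight.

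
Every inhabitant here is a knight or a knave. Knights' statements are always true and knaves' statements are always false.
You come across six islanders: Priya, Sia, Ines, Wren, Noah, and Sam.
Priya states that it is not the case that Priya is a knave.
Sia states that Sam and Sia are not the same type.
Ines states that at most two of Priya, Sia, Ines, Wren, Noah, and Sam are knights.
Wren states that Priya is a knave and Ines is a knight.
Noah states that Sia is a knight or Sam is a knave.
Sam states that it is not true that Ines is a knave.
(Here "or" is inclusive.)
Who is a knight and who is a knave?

Since Priya is a knight, "it is not the case that Priya is a knave" needs to be true, which holds.
Sia is a knight, so "Sam and Sia are not the same type" must be true — and it is.
Ines is a knave, and the claim "at most two of Priya, Sia, Ines, Wren, Noah, and Sam are knights" is indeed false.
Wren is a knave, and the claim "Priya is a knave and Ines is a knight" is indeed false.
Noah (knight): "Sia is a knight or Sam is a knave" — true. ✓
As a knave, Sam's statement "it is not true that Ines is a knave" should be false; it is.

Priya is a knight, Sia is a knight, Ines is a knave, Wren is a knave, Noah is a knight, and Sam is a knave.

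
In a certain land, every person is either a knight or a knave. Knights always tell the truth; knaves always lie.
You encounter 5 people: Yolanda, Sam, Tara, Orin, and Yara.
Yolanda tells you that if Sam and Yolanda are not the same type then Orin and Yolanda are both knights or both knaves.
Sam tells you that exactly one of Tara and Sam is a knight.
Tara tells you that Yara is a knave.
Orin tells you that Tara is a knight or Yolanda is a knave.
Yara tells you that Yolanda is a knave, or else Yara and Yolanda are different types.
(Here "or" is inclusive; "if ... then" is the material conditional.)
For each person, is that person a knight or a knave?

Knights: Sam, Orin, and Yara. Knaves: Yolanda and Tara.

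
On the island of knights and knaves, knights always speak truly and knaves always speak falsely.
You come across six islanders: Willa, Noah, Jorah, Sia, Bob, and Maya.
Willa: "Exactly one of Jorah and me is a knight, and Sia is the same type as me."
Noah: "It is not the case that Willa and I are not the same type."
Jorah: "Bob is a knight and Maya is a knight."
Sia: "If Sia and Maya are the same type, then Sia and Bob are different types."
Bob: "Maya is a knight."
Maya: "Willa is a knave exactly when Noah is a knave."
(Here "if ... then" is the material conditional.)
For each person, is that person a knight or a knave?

Willa is a knight, Noah is a knave, Jorah is a knave, Sia is a knight, Bob is a knave, and Maya is a knave.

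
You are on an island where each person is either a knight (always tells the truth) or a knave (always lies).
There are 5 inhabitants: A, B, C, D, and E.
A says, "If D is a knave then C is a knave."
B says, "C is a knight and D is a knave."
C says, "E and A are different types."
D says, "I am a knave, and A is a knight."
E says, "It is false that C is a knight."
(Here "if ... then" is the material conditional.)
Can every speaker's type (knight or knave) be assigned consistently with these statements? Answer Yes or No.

No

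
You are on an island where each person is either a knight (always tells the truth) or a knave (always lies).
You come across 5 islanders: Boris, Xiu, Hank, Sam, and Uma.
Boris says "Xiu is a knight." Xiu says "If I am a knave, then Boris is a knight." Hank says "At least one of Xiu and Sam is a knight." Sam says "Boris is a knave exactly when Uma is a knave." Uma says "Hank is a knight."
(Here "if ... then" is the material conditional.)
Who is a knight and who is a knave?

Suppose Boris is a knave. Then Boris's statement "Xiu is a knight" would have to be false. Checking the 16 ways to assign the others, none is consistent with every speaker.
(For instance, with Xiu=knight, Hank=knight, Sam=knight, Uma=knight, Boris's claim "Xiu is a knight" comes out true where it would need to be false.)
So Boris must be a knight, making "Xiu is a knight" true. Taking Boris=knight, Xiu=knight, Hank=knight, Sam=knight, Uma=knight, each remaining statement checks out:
  Xiu (knight): "if I am a knave, then Boris is a knight" — true. ✓
  Hank (knight): "at least one of Xiu and Sam is a knight" — true. ✓
  Sam (knight): "Boris is a knave exactly when Uma is a knave" — true. ✓
  Uma (knight): "Hank is a knight" — true. ✓
This is the unique consistent assignment.

Boris is a knight, Xiu is a knight, Hank is a knight, Sam is a knight, and Uma is a knight.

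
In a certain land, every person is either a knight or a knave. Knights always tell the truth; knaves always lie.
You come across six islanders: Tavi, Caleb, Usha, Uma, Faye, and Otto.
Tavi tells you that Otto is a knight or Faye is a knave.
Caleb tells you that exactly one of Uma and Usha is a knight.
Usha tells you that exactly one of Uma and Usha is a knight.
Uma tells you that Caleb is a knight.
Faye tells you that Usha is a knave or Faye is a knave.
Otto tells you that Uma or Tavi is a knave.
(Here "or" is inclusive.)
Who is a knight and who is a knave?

Tavi is a knight, Caleb is a knave, Usha is a knave, Uma is a knave, Faye is a knight, and Otto is a knight.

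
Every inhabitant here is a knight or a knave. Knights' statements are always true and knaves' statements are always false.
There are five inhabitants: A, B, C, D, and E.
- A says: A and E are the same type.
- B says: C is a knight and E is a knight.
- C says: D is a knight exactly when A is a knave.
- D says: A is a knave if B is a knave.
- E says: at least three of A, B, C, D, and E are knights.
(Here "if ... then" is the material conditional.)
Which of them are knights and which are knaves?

Knights: B, C, D, and E. Knaves: A.

Since A is a knave, "A and E are the same type" needs to be false, which holds.
B (knight): "C is a knight and E is a knight" — True. ✓
Since C is a knight, "D is a knight exactly when A is a knave" needs to be True, which holds.
D is a knight, and the claim "A is a knave if B is a knave" is indeed True.
Since E is a knight, "at least three of A, B, C, D, and E are knights" needs to be True, which holds.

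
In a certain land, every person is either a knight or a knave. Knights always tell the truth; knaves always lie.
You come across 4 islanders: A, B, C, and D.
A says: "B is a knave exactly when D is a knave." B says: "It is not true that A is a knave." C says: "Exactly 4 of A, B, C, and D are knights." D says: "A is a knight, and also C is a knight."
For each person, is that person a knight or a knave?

Suppose A is a knave. Then A's statement "B is a knave exactly when D is a knave" would have to be false. Checking the 8 ways to assign the others, none is consistent with every speaker.
(For instance, with B=knight, C=knight, D=knight, A's claim "B is a knave exactly when D is a knave" comes out true where it would need to be false.)
So A must be a knight, making "B is a knave exactly when D is a knave" true. Taking A=knight, B=knight, C=knight, D=knight, each remaining statement checks out:
  B (knight): "it is not true that A is a knave" — true. ✓
  C (knight): "exactly 4 of A, B, C, and D are knights" — true. ✓
  D (knight): "A is a knight, and also C is a knight" — true. ✓
This is the unique consistent assignment.

Knights: A, B, C, and D. Knaves: none.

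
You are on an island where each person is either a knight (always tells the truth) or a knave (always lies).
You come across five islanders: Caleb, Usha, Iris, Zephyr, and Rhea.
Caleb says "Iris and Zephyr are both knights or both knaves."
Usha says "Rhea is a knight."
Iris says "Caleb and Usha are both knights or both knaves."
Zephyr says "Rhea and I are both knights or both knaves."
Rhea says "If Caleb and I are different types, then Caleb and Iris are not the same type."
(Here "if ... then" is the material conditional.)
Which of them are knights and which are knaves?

Since Caleb is a knight, "Iris and Zephyr are both knights or both knaves" needs to be true, which holds.
Usha is a knight, and the claim "Rhea is a knight" is indeed true.
Iris is a knight; "Caleb and Usha are both knights or both knaves" is true, as required.
Zephyr is a knight, so "Rhea and I are both knights or both knaves" must be true — and it is.
Rhea (knight): "if Caleb and I are different types, then Caleb and Iris are not the same type" — true. ✓

Caleb is a knight, Usha is a knight, Iris is a knight, Zephyr is a knight, and Rhea is a knight.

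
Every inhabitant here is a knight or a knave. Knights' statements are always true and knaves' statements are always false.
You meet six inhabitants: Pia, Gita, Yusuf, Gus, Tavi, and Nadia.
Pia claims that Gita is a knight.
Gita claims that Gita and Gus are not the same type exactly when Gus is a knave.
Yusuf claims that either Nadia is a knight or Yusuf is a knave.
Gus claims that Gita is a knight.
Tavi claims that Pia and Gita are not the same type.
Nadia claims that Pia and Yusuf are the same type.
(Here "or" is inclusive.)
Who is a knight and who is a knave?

Pia is a knight, so "Gita is a knight" must be True — and it is.
Gita is a knight; "Gita and Gus are not the same type exactly when Gus is a knave" is True, as required.
As a knight, Yusuf's statement "either Nadia is a knight or Yusuf is a knave" should be True; it is.
Gus is a knight, and the claim "Gita is a knight" is indeed True.
Tavi is a knave; "Pia and Gita are not the same type" is false, as required.
Nadia (knight): "Pia and Yusuf are the same type" — True. ✓

Knights: Pia, Gita, Yusuf, Gus, and Nadia. Knaves: Tavi.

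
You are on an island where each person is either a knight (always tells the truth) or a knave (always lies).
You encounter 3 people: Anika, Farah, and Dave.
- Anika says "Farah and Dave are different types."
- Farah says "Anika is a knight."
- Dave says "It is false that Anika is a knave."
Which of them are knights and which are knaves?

Anika is a knave, Farah is a knave, and Dave is a knave.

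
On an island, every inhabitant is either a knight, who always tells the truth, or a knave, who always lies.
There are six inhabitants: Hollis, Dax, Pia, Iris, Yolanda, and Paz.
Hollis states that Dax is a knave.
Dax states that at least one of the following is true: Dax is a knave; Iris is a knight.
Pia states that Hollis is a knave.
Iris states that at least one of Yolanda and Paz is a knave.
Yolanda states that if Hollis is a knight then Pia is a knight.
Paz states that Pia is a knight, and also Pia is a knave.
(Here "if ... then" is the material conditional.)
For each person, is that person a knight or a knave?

Hollis (knave): "Dax is a knave" — False. ✓
As a knight, Dax's statement "at least one of the following is true: Dax is a knave; Iris is a knight" should be True; it is.
Pia is a knight, so "Hollis is a knave" must be True — and it is.
Iris is a knight, and the claim "at least one of Yolanda and Paz is a knave" is indeed True.
Since Yolanda is a knight, "if Hollis is a knight then Pia is a knight" needs to be True, which holds.
Since Paz is a knave, "Pia is a knight, and also Pia is a knave" needs to be False, which holds.

Hollis is a knave, Dax is a knight, Pia is a knight, Iris is a knight, Yolanda is a knight, and Paz is a knave.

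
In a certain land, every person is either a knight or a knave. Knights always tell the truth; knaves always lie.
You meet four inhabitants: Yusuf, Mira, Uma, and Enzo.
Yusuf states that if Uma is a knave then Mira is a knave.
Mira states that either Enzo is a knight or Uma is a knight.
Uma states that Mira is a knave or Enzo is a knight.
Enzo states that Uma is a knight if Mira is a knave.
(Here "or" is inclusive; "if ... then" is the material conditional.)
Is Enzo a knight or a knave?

Enzo is a knight.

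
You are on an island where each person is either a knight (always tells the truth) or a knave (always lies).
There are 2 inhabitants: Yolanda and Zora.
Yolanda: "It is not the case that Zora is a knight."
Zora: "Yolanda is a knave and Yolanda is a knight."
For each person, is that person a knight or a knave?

Yolanda is a knight and Zora is a knave.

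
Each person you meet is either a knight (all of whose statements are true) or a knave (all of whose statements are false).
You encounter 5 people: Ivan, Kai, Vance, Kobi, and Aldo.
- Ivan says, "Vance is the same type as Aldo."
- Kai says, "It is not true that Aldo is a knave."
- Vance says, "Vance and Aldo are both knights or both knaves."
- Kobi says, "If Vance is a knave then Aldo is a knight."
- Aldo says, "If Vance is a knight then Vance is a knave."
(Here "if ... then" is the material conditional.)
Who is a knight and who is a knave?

Suppose Ivan is a knight. Then Ivan's statement "Vance is the same type as Aldo" would have to be true. Checking the 16 ways to assign the others, none is consistent with every speaker.
(For instance, with Kai=knight, Vance=knave, Kobi=knight, Aldo=knight, Ivan's claim "Vance is the same type as Aldo" comes out false where it would need to be true.)
So Ivan must be a knave, making "Vance is the same type as Aldo" false. Taking Ivan=knave, Kai=knight, Vance=knave, Kobi=knight, Aldo=knight, each remaining statement checks out:
  Kai (knight): "it is not true that Aldo is a knave" — true. ✓
  Vance (knave): "Vance and Aldo are both knights or both knaves" — false. ✓
  Kobi (knight): "if Vance is a knave then Aldo is a knight" — true. ✓
  Aldo (knight): "if Vance is a knight then Vance is a knave" — true. ✓
This is the unique consistent assignment.

Knights: Kai, Kobi, and Aldo. Knaves: Ivan and Vance.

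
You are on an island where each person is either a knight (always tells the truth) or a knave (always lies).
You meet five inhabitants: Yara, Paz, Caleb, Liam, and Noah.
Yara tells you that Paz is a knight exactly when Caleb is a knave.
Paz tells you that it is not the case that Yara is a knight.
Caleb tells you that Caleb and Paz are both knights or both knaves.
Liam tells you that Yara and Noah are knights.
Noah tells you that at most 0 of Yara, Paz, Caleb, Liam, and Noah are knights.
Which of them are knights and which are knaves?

Yara is a knave, Paz is a knight, Caleb is a knight, Liam is a knave, and Noah is a knave.

Suppose Yara is a knight. Then Yara's statement "Paz is a knight exactly when Caleb is a knave" would have to be true. Checking the 16 ways to assign the others, none is consistent with every speaker.
(For instance, with Paz=knight, Caleb=knight, Liam=knave, Noah=knave, Yara's claim "Paz is a knight exactly when Caleb is a knave" comes out false where it would need to be true.)
So Yara must be a knave, making "Paz is a knight exactly when Caleb is a knave" false. Taking Yara=knave, Paz=knight, Caleb=knight, Liam=knave, Noah=knave, each remaining statement checks out:
  Paz (knight): "it is not the case that Yara is a knight" — true. ✓
  Caleb (knight): "Caleb and Paz are both knights or both knaves" — true. ✓
  Liam (knave): "Yara and Noah are knights" — false. ✓
  Noah (knave): "at most 0 of Yara, Paz, Caleb, Liam, and Noah are knights" — false. ✓
This is the unique consistent assignment.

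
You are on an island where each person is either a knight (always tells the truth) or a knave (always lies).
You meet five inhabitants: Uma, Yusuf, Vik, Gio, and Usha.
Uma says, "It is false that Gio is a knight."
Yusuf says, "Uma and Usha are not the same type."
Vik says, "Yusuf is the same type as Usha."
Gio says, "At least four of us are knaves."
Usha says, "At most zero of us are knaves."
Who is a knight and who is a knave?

Uma is a knight, Yusuf is a knight, Vik is a knave, Gio is a knave, and Usha is a knave.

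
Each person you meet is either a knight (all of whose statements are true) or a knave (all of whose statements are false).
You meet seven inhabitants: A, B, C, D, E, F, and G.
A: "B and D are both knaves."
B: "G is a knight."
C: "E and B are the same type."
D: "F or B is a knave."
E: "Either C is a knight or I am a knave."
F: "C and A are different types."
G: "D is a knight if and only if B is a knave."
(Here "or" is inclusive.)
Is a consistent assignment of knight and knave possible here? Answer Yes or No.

Yes

One consistent assignment: A=knave, B=knight, C=knight, D=knave, E=knight, F=knight, G=knight.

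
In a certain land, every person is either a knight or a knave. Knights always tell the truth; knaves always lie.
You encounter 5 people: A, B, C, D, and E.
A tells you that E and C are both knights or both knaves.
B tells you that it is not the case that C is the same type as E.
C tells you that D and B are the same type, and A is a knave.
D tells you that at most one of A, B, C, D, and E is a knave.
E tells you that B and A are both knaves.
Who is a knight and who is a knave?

Suppose A is a knave. Then A's statement "E and C are both knights or both knaves" would have to be false. Checking the 16 ways to assign the others, none is consistent with every speaker.
(For instance, with B=knave, C=knave, D=knave, E=knave, A's claim "E and C are both knights or both knaves" comes out true where it would need to be false.)
So A must be a knight, making "E and C are both knights or both knaves" true. Taking A=knight, B=knave, C=knave, D=knave, E=knave, each remaining statement checks out:
  B (knave): "it is not the case that C is the same type as E" — false. ✓
  C (knave): "D and B are the same type, and A is a knave" — false. ✓
  D (knave): "at most one of A, B, C, D, and E is a knave" — false. ✓
  E (knave): "B and A are both knaves" — false. ✓
This is the unique consistent assignment.

A is a knight, B is a knave, C is a knave, D is a knave, and E is a knave.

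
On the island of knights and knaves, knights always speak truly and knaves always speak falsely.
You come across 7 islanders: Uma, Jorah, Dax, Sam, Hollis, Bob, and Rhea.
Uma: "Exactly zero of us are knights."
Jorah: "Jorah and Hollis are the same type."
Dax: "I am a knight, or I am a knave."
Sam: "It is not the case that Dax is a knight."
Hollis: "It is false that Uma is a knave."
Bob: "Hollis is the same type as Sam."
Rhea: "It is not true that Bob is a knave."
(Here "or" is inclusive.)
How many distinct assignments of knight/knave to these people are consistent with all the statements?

0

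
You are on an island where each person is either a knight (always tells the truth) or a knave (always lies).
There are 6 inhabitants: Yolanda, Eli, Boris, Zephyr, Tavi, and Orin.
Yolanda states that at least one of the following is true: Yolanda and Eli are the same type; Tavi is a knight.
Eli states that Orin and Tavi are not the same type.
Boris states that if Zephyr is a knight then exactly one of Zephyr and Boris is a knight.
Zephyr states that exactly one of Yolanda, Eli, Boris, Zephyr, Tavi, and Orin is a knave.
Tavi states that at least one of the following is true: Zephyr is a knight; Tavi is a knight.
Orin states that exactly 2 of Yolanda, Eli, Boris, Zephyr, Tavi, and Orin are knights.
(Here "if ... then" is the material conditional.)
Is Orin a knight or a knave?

Consistent assignments: {Yolanda=knight, Eli=knight, Boris=knight, Zephyr=knave, Tavi=knight, Orin=knave}
In every consistent assignment, Orin is a knave.

Orin is a knave.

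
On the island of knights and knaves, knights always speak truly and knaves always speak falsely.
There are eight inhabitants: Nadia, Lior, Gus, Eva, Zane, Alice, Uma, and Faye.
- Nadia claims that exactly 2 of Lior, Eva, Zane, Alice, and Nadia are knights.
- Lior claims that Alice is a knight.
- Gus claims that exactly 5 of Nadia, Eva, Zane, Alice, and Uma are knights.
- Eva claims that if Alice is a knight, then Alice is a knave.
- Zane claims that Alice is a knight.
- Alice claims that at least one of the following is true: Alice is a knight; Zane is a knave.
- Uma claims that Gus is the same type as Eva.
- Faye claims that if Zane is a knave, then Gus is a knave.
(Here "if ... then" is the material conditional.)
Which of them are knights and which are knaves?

Nadia is a knave, Lior is a knight, Gus is a knave, Eva is a knave, Zane is a knight, Alice is a knight, Uma is a knight, and Faye is a knight.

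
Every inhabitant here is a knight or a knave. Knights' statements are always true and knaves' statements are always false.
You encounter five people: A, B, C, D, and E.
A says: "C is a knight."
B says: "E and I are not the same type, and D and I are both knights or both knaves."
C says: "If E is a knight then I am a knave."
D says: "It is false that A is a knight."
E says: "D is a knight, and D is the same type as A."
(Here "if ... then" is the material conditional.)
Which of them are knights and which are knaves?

A is a knight, B is a knave, C is a knight, D is a knave, and E is a knave.

Since A is a knight, "C is a knight" needs to be true, which holds.
B is a knave, and the claim "E and I are not the same type, and D and I are both knights or both knaves" is indeed False.
C (knight): "if E is a knight then I am a knave" — true. ✓
D is a knave; "it is false that A is a knight" is False, as required.
E is a knave, so "D is a knight, and D is the same type as A" must be False — and it is.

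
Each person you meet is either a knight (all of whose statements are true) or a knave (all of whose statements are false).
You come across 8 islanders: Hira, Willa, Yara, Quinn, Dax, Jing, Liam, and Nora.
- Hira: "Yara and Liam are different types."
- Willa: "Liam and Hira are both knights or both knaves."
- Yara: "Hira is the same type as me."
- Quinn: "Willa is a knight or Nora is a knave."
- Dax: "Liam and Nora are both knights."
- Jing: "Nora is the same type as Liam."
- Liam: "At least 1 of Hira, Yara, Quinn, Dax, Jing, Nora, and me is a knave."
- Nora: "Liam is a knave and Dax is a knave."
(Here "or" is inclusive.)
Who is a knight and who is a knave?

Hira is a knight, Willa is a knight, Yara is a knave, Quinn is a knight, Dax is a knave, Jing is a knave, Liam is a knight, and Nora is a knave.

Hira is a knight, so "Yara and Liam are different types" must be True — and it is.
Willa is a knight, so "Liam and Hira are both knights or both knaves" must be True — and it is.
As a knave, Yara's statement "Hira is the same type as me" should be False; it is.
Quinn is a knight, so "Willa is a knight or Nora is a knave" must be True — and it is.
Dax is a knave, and the claim "Liam and Nora are both knights" is indeed False.
Jing (knave): "Nora is the same type as Liam" — False. ✓
Liam is a knight, so "at least 1 of Hira, Yara, Quinn, Dax, Jing, Nora, and me is a knave" must be True — and it is.
Since Nora is a knave, "Liam is a knave and Dax is a knave" needs to be False, which holds.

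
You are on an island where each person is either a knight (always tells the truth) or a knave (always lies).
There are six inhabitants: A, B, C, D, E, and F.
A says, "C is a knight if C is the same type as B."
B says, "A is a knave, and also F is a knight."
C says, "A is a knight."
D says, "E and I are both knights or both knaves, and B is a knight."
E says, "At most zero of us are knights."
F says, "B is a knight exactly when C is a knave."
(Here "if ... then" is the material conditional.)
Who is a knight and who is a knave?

Since A is a knight, "C is a knight if C is the same type as B" needs to be true, which holds.
B is a knave; "A is a knave, and also F is a knight" is False, as required.
C is a knight, so "A is a knight" must be true — and it is.
As a knave, D's statement "E and I are both knights or both knaves, and B is a knight" should be False; it is.
As a knave, E's statement "at most zero of us are knights" should be False; it is.
Since F is a knight, "B is a knight exactly when C is a knave" needs to be true, which holds.

A is a knight, B is a knave, C is a knight, D is a knave, E is a knave, and F is a knight.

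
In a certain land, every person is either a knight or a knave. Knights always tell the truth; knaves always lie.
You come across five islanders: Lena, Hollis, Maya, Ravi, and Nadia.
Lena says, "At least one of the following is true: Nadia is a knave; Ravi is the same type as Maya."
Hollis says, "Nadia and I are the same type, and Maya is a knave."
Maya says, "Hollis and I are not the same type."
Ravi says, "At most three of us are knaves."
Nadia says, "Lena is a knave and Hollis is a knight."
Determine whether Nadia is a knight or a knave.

Consistent assignments: {Lena=knight, Hollis=knave, Maya=knight, Ravi=knight, Nadia=knave}
In every consistent assignment, Nadia is a knave.

Nadia is a knave.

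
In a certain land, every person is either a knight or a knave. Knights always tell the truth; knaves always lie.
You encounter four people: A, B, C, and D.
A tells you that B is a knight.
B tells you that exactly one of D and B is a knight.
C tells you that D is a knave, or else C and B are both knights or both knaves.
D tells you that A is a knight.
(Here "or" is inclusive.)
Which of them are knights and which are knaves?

A is a knave; "B is a knight" is False, as required.
B (knave): "exactly one of D and B is a knight" — False. ✓
C is a knight, so "D is a knave, or else C and B are both knights or both knaves" must be True — and it is.
D is a knave; "A is a knight" is False, as required.

A is a knave, B is a knave, C is a knight, and D is a knave.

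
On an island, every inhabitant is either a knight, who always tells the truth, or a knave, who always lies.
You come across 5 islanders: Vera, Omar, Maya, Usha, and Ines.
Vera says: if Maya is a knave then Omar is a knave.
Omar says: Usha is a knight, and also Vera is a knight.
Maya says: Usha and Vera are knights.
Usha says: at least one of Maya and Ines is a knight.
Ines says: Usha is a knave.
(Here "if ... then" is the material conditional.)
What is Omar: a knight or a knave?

Consistent assignments: {Vera=knight, Omar=knight, Maya=knight, Usha=knight, Ines=knave}
In every consistent assignment, Omar is a knight.

Omar is a knight.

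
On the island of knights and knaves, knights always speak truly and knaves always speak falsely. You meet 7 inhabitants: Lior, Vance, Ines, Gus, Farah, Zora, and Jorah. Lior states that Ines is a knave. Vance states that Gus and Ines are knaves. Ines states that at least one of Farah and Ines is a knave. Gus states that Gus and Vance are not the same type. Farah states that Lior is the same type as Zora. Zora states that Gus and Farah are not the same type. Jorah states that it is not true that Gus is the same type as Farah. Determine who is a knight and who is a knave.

Lior is a knave, Vance is a knave, Ines is a knight, Gus is a knight, Farah is a knave, Zora is a knight, and Jorah is a knight.

Since Lior is a knave, "Ines is a knave" needs to be False, which holds.
As a knave, Vance's statement "Gus and Ines are knaves" should be False; it is.
Ines is a knight, and the claim "at least one of Farah and Ines is a knave" is indeed true.
As a knight, Gus's statement "Gus and Vance are not the same type" should be true; it is.
Farah is a knave; "Lior is the same type as Zora" is False, as required.
As a knight, Zora's statement "Gus and Farah are not the same type" should be true; it is.
Jorah is a knight; "it is not true that Gus is the same type as Farah" is true, as required.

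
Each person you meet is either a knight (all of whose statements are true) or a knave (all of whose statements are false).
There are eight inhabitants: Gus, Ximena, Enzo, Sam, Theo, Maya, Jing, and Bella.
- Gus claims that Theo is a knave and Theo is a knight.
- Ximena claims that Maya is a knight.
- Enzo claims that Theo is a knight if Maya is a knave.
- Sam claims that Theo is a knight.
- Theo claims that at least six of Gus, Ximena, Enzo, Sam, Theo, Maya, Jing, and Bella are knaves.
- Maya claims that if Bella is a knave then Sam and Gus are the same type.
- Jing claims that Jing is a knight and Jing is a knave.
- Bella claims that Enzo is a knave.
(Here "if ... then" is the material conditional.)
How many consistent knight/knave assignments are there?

1

Consistent assignments:
  Gus=knave, Ximena=knight, Enzo=knight, Sam=knave, Theo=knave, Maya=knight, Jing=knave, Bella=knave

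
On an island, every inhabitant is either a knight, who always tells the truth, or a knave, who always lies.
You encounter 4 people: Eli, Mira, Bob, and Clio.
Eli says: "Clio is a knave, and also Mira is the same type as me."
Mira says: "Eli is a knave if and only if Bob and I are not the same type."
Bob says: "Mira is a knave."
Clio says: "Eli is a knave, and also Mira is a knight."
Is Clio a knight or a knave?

Clio is a knight.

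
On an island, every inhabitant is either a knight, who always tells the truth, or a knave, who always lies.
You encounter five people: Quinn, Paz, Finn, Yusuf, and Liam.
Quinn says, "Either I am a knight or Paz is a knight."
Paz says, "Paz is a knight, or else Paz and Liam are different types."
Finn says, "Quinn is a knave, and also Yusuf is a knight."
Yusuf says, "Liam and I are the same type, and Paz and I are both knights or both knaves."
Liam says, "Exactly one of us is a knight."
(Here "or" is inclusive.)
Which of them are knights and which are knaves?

Suppose Quinn is a knave. Then Quinn's statement "either I am a knight or Paz is a knight" would have to be false. Checking the 16 ways to assign the others, none is consistent with every speaker.
(For instance, with Paz=knight, Finn=knave, Yusuf=knave, Liam=knave, Quinn's claim "either I am a knight or Paz is a knight" comes out true where it would need to be false.)
So Quinn must be a knight, making "either I am a knight or Paz is a knight" true. Taking Quinn=knight, Paz=knight, Finn=knave, Yusuf=knave, Liam=knave, each remaining statement checks out:
  Paz (knight): "Paz is a knight, or else Paz and Liam are different types" — true. ✓
  Finn (knave): "Quinn is a knave, and also Yusuf is a knight" — false. ✓
  Yusuf (knave): "Liam and I are the same type, and Paz and I are both knights or both knaves" — false. ✓
  Liam (knave): "exactly one of us is a knight" — false. ✓
This is the unique consistent assignment.

Quinn is a knight, Paz is a knight, Finn is a knave, Yusuf is a knave, and Liam is a knave.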